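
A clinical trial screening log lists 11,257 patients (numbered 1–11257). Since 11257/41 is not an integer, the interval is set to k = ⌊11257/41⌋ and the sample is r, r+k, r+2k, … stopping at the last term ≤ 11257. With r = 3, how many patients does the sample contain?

k = ⌊11257/41⌋ = 274
Achieved size = ⌊(11257 − 3)/274⌋ + 1 = ⌊11254/274⌋ + 1 = 41 + 1 = 42
(last selection: 3 + 41×274 = 11237 ≤ 11257; next would be 11511 > 11257)

42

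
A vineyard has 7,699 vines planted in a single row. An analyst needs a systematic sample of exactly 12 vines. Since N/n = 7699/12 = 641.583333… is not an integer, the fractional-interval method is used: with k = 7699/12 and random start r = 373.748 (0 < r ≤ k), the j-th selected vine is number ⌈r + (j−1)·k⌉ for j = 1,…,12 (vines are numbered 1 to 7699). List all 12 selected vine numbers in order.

j=1: r + 0k = 373.748 → ⌈·⌉ = 374
j=2: r + 1k = 1015.331333… → ⌈·⌉ = 1016
j=3: r + 2k = 1656.914666… → ⌈·⌉ = 1657
j=4: r + 3k = 2298.498 → ⌈·⌉ = 2299
j=5: r + 4k = 2940.081333… → ⌈·⌉ = 2941
j=6: r + 5k = 3581.664666… → ⌈·⌉ = 3582
j=7: r + 6k = 4223.248 → ⌈·⌉ = 4224
j=8: r + 7k = 4864.831333… → ⌈·⌉ = 4865
j=9: r + 8k = 5506.414666… → ⌈·⌉ = 5507
j=10: r + 9k = 6147.998 → ⌈·⌉ = 6148
j=11: r + 10k = 6789.581333… → ⌈·⌉ = 6790
j=12: r + 11k = 7431.164666… → ⌈·⌉ = 7432

374, 1016, 1657, 2299, 2941, 3582, 4224, 4865, 5507, 6148, 6790, 7432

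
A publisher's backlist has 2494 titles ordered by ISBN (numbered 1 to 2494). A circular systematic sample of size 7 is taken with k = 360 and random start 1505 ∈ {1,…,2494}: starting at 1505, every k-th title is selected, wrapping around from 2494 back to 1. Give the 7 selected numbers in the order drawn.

Selection 1: 1505
Selection 2: 1505 + 360 = 1865
Selection 3: 1865 + 360 = 2225
Selection 4: 2225 + 360 = 2585 → 2585 − 2494 = 91
Selection 5: 91 + 360 = 451
Selection 6: 451 + 360 = 811
Selection 7: 811 + 360 = 1171

1505, 1865, 2225, 91, 451, 811, 1171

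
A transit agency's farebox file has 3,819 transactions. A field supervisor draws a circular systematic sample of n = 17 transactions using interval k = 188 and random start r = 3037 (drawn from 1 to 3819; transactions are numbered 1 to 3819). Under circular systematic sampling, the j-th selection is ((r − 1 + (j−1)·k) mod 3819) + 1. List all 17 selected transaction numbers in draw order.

Selection 1: 3037
Selection 2: 3037 + 188 = 3225
Selection 3: 3225 + 188 = 3413
Selection 4: 3413 + 188 = 3601
Selection 5: 3601 + 188 = 3789
Selection 6: 3789 + 188 = 3977 → 3977 − 3819 = 158
Selection 7: 158 + 188 = 346
Selection 8: 346 + 188 = 534
Selection 9: 534 + 188 = 722
Selection 10: 722 + 188 = 910
Selection 11: 910 + 188 = 1098
Selection 12: 1098 + 188 = 1286
Selection 13: 1286 + 188 = 1474
Selection 14: 1474 + 188 = 1662
Selection 15: 1662 + 188 = 1850
Selection 16: 1850 + 188 = 2038
Selection 17: 2038 + 188 = 2226

3037, 3225, 3413, 3601, 3789, 158, 346, 534, 722, 910, 1098, 1286, 1474, 1662, 1850, 2038, 2226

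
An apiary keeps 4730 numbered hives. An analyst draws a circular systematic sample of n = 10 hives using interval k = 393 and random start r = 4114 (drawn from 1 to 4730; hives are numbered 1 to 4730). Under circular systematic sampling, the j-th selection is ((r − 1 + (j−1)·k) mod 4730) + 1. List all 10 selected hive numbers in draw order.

Selection 1: 4114
Selection 2: 4114 + 393 = 4507
Selection 3: 4507 + 393 = 4900 → 4900 − 4730 = 170
Selection 4: 170 + 393 = 563
Selection 5: 563 + 393 = 956
Selection 6: 956 + 393 = 1349
Selection 7: 1349 + 393 = 1742
Selection 8: 1742 + 393 = 2135
Selection 9: 2135 + 393 = 2528
Selection 10: 2528 + 393 = 2921

4114, 4507, 170, 563, 956, 1349, 1742, 2135, 2528, 2921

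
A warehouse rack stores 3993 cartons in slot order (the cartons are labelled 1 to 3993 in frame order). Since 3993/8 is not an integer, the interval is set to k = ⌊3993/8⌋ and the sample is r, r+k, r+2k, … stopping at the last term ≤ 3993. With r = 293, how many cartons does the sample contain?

k = ⌊3993/8⌋ = 499
Achieved size = ⌊(3993 − 293)/499⌋ + 1 = ⌊3700/499⌋ + 1 = 7 + 1 = 8
(last selection: 293 + 7×499 = 3786 ≤ 3993; next would be 4285 > 3993)

8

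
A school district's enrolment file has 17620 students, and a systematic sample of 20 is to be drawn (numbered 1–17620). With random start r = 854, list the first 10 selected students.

854, 1735, 2616, 3497, 4378, 5259, 6140, 7021, 7902, 8783

k = N/n = 17620/20 = 881
student 1: 854
student 2: 854 + 881 = 1735
student 3: 1735 + 881 = 2616
student 4: 2616 + 881 = 3497
student 5: 3497 + 881 = 4378
student 6: 4378 + 881 = 5259
student 7: 5259 + 881 = 6140
student 8: 6140 + 881 = 7021
student 9: 7021 + 881 = 7902
student 10: 7902 + 881 = 8783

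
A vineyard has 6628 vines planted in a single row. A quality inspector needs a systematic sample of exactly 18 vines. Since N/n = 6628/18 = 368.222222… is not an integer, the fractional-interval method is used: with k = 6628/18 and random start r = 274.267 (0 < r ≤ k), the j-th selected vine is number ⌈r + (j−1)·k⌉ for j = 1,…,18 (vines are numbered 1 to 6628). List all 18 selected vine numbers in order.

275, 643, 1011, 1379, 1748, 2116, 2484, 2852, 3221, 3589, 3957, 4325, 4693, 5062, 5430, 5798, 6166, 6535

j=1: r + 0k = 274.267 → ⌈·⌉ = 275
j=2: r + 1k = 642.489222… → ⌈·⌉ = 643
j=3: r + 2k = 1010.711444… → ⌈·⌉ = 1011
j=4: r + 3k = 1378.933666… → ⌈·⌉ = 1379
j=5: r + 4k = 1747.155888… → ⌈·⌉ = 1748
j=6: r + 5k = 2115.378111… → ⌈·⌉ = 2116
j=7: r + 6k = 2483.600333… → ⌈·⌉ = 2484
j=8: r + 7k = 2851.822555… → ⌈·⌉ = 2852
j=9: r + 8k = 3220.044777… → ⌈·⌉ = 3221
j=10: r + 9k = 3588.267 → ⌈·⌉ = 3589
j=11: r + 10k = 3956.489222… → ⌈·⌉ = 3957
j=12: r + 11k = 4324.711444… → ⌈·⌉ = 4325
j=13: r + 12k = 4692.933666… → ⌈·⌉ = 4693
j=14: r + 13k = 5061.155888… → ⌈·⌉ = 5062
j=15: r + 14k = 5429.378111… → ⌈·⌉ = 5430
j=16: r + 15k = 5797.600333… → ⌈·⌉ = 5798
j=17: r + 16k = 6165.822555… → ⌈·⌉ = 6166
j=18: r + 17k = 6534.044777… → ⌈·⌉ = 6535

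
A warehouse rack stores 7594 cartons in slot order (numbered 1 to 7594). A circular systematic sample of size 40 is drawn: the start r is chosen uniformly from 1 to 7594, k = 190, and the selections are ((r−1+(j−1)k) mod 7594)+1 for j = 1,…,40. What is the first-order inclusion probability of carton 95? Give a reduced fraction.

20/3797

For each position j, as r ranges over 1…7594 the j-th selection hits every carton exactly once, so carton 95 is selected for exactly 40 of the 7594 starts.
Inclusion probability = 40/7594 = 20/3797.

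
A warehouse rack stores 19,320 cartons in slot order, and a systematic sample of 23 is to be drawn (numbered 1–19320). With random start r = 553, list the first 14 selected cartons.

k = N/n = 19320/23 = 840
carton 1: 553
carton 2: 553 + 840 = 1393
carton 3: 1393 + 840 = 2233
carton 4: 2233 + 840 = 3073
carton 5: 3073 + 840 = 3913
carton 6: 3913 + 840 = 4753
carton 7: 4753 + 840 = 5593
carton 8: 5593 + 840 = 6433
carton 9: 6433 + 840 = 7273
carton 10: 7273 + 840 = 8113
carton 11: 8113 + 840 = 8953
carton 12: 8953 + 840 = 9793
carton 13: 9793 + 840 = 10633
carton 14: 10633 + 840 = 11473

553, 1393, 2233, 3073, 3913, 4753, 5593, 6433, 7273, 8113, 8953, 9793, 10633, 11473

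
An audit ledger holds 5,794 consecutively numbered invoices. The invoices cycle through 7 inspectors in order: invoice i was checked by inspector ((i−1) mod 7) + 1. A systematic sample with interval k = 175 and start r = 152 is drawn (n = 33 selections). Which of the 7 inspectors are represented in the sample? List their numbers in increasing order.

Consecutive selections differ by k = 175, so their inspector numbers differ by 175 mod 7 = 0.
gcd(175, 7) = 7, so the sample visits 7/7 = 1 distinct residues mod 7.
Start 152 is inspector 5; the inspectors hit are 5.

5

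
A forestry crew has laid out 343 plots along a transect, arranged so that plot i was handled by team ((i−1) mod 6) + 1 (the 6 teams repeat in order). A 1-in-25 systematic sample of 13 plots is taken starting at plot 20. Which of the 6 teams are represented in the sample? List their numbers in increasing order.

Consecutive selections differ by k = 25, so their team numbers differ by 25 mod 6 = 1.
gcd(25, 6) = 1, so the sample visits 6/1 = 6 distinct residues mod 6.
Start 20 is team 2; the teams hit are 1, 2, 3, 4, 5, 6.

1, 2, 3, 4, 5, 6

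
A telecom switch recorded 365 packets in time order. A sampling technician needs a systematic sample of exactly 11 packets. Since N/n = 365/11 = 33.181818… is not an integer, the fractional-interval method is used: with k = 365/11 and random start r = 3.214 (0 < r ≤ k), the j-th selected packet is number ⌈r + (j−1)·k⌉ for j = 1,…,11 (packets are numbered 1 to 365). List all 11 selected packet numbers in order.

j=1: r + 0k = 3.214 → ⌈·⌉ = 4
j=2: r + 1k = 36.395818… → ⌈·⌉ = 37
j=3: r + 2k = 69.577636… → ⌈·⌉ = 70
j=4: r + 3k = 102.759454… → ⌈·⌉ = 103
j=5: r + 4k = 135.941272… → ⌈·⌉ = 136
j=6: r + 5k = 169.123090… → ⌈·⌉ = 170
j=7: r + 6k = 202.304909… → ⌈·⌉ = 203
j=8: r + 7k = 235.486727… → ⌈·⌉ = 236
j=9: r + 8k = 268.668545… → ⌈·⌉ = 269
j=10: r + 9k = 301.850363… → ⌈·⌉ = 302
j=11: r + 10k = 335.032181… → ⌈·⌉ = 336

4, 37, 70, 103, 136, 170, 203, 236, 269, 302, 336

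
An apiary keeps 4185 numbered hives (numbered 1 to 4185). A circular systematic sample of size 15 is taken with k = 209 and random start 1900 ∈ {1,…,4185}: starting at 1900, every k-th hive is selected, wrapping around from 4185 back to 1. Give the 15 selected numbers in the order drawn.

Selection 1: 1900
Selection 2: 1900 + 209 = 2109
Selection 3: 2109 + 209 = 2318
Selection 4: 2318 + 209 = 2527
Selection 5: 2527 + 209 = 2736
Selection 6: 2736 + 209 = 2945
Selection 7: 2945 + 209 = 3154
Selection 8: 3154 + 209 = 3363
Selection 9: 3363 + 209 = 3572
Selection 10: 3572 + 209 = 3781
Selection 11: 3781 + 209 = 3990
Selection 12: 3990 + 209 = 4199 → 4199 − 4185 = 14
Selection 13: 14 + 209 = 223
Selection 14: 223 + 209 = 432
Selection 15: 432 + 209 = 641

1900, 2109, 2318, 2527, 2736, 2945, 3154, 3363, 3572, 3781, 3990, 14, 223, 432, 641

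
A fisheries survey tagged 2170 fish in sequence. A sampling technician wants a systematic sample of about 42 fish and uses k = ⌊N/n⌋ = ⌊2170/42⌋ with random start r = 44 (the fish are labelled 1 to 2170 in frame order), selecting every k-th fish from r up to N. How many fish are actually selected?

k = ⌊2170/42⌋ = 51
Achieved size = ⌊(2170 − 44)/51⌋ + 1 = ⌊2126/51⌋ + 1 = 41 + 1 = 42
(last selection: 44 + 41×51 = 2135 ≤ 2170; next would be 2186 > 2170)

42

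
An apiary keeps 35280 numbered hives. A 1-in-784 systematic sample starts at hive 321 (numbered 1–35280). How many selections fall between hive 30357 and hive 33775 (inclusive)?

4

k = 784
First selection ≥ 30357: 321 + ⌈(30357−321)/784⌉·784 = 321 + 39×784 = 30897
Last selection ≤ 33775: 321 + ⌊(33775−321)/784⌋·784 = 321 + 42×784 = 33249
Count = 42 − 39 + 1 = 4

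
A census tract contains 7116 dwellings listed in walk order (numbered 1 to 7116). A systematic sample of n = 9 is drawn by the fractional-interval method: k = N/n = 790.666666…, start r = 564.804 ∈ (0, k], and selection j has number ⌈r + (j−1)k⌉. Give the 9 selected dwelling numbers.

565, 1356, 2147, 2937, 3728, 4519, 5309, 6100, 6891

j=1: r + 0k = 564.804 → ⌈·⌉ = 565
j=2: r + 1k = 1355.470666… → ⌈·⌉ = 1356
j=3: r + 2k = 2146.137333… → ⌈·⌉ = 2147
j=4: r + 3k = 2936.804 → ⌈·⌉ = 2937
j=5: r + 4k = 3727.470666… → ⌈·⌉ = 3728
j=6: r + 5k = 4518.137333… → ⌈·⌉ = 4519
j=7: r + 6k = 5308.804 → ⌈·⌉ = 5309
j=8: r + 7k = 6099.470666… → ⌈·⌉ = 6100
j=9: r + 8k = 6890.137333… → ⌈·⌉ = 6891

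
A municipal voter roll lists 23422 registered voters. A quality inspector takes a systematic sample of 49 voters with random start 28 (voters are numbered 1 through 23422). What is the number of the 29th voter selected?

13412

k = 23422/49 = 478
29th selection = r + (29−1)·k = 28 + 28×478 = 28 + 13384 = 13412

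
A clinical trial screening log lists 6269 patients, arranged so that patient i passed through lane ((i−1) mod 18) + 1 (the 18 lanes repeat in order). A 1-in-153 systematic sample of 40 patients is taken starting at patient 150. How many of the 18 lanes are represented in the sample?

2

Consecutive selections differ by k = 153, so their lane numbers differ by 153 mod 18 = 9.
gcd(153, 18) = 9, so the sample visits 18/9 = 2 distinct residues mod 18.
Start 150 is lane 6; the lanes hit are 6, 15.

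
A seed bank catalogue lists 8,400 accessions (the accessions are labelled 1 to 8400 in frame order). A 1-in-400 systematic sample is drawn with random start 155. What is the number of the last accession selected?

8155

k = 400
21st selection = r + (21−1)·k = 155 + 20×400 = 155 + 8000 = 8155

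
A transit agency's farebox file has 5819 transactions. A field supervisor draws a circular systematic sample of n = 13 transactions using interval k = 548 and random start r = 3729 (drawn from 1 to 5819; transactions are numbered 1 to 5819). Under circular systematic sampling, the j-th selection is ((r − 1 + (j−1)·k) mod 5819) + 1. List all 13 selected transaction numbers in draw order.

3729, 4277, 4825, 5373, 102, 650, 1198, 1746, 2294, 2842, 3390, 3938, 4486

Selection 1: 3729
Selection 2: 3729 + 548 = 4277
Selection 3: 4277 + 548 = 4825
Selection 4: 4825 + 548 = 5373
Selection 5: 5373 + 548 = 5921 → 5921 − 5819 = 102
Selection 6: 102 + 548 = 650
Selection 7: 650 + 548 = 1198
Selection 8: 1198 + 548 = 1746
Selection 9: 1746 + 548 = 2294
Selection 10: 2294 + 548 = 2842
Selection 11: 2842 + 548 = 3390
Selection 12: 3390 + 548 = 3938
Selection 13: 3938 + 548 = 4486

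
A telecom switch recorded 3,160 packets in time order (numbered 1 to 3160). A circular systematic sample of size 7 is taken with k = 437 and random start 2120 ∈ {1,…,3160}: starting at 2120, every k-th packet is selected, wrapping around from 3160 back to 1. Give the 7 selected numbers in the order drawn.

2120, 2557, 2994, 271, 708, 1145, 1582

Selection 1: 2120
Selection 2: 2120 + 437 = 2557
Selection 3: 2557 + 437 = 2994
Selection 4: 2994 + 437 = 3431 → 3431 − 3160 = 271
Selection 5: 271 + 437 = 708
Selection 6: 708 + 437 = 1145
Selection 7: 1145 + 437 = 1582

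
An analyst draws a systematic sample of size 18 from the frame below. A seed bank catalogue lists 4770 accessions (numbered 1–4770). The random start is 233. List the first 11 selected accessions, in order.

233, 498, 763, 1028, 1293, 1558, 1823, 2088, 2353, 2618, 2883

k = N/n = 4770/18 = 265
accession 1: 233
accession 2: 233 + 265 = 498
accession 3: 498 + 265 = 763
accession 4: 763 + 265 = 1028
accession 5: 1028 + 265 = 1293
accession 6: 1293 + 265 = 1558
accession 7: 1558 + 265 = 1823
accession 8: 1823 + 265 = 2088
accession 9: 2088 + 265 = 2353
accession 10: 2353 + 265 = 2618
accession 11: 2618 + 265 = 2883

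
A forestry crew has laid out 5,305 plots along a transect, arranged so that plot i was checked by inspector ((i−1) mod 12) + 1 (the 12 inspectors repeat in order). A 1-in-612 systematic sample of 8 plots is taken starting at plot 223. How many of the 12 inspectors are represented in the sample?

1

Consecutive selections differ by k = 612, so their inspector numbers differ by 612 mod 12 = 0.
gcd(612, 12) = 12, so the sample visits 12/12 = 1 distinct residues mod 12.
Start 223 is inspector 7; the inspectors hit are 7.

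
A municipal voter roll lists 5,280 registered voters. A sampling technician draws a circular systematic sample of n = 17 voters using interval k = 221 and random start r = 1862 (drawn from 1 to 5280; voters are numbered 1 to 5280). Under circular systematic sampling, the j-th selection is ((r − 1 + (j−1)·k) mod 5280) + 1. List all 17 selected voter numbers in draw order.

1862, 2083, 2304, 2525, 2746, 2967, 3188, 3409, 3630, 3851, 4072, 4293, 4514, 4735, 4956, 5177, 118

Selection 1: 1862
Selection 2: 1862 + 221 = 2083
Selection 3: 2083 + 221 = 2304
Selection 4: 2304 + 221 = 2525
Selection 5: 2525 + 221 = 2746
Selection 6: 2746 + 221 = 2967
Selection 7: 2967 + 221 = 3188
Selection 8: 3188 + 221 = 3409
Selection 9: 3409 + 221 = 3630
Selection 10: 3630 + 221 = 3851
Selection 11: 3851 + 221 = 4072
Selection 12: 4072 + 221 = 4293
Selection 13: 4293 + 221 = 4514
Selection 14: 4514 + 221 = 4735
Selection 15: 4735 + 221 = 4956
Selection 16: 4956 + 221 = 5177
Selection 17: 5177 + 221 = 5398 → 5398 − 5280 = 118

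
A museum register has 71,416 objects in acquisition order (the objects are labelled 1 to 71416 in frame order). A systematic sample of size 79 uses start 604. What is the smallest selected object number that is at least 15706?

k = 71416/79 = 904
Steps past start: ⌈(15706 − 604)/904⌉ = ⌈15102/904⌉ = 17
Selected object: 604 + 17×904 = 15972

15972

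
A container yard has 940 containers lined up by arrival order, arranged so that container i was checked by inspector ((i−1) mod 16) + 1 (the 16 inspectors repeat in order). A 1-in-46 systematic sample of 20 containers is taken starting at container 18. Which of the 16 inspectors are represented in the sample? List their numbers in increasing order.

Consecutive selections differ by k = 46, so their inspector numbers differ by 46 mod 16 = 14.
gcd(46, 16) = 2, so the sample visits 16/2 = 8 distinct residues mod 16.
Start 18 is inspector 2; the inspectors hit are 2, 4, 6, 8, 10, 12, 14, 16.

2, 4, 6, 8, 10, 12, 14, 16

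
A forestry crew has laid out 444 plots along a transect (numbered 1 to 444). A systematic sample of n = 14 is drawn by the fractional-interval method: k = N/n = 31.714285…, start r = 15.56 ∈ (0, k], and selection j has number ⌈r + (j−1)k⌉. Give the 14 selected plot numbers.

16, 48, 79, 111, 143, 175, 206, 238, 270, 301, 333, 365, 397, 428

j=1: r + 0k = 15.56 → ⌈·⌉ = 16
j=2: r + 1k = 47.274285… → ⌈·⌉ = 48
j=3: r + 2k = 78.988571… → ⌈·⌉ = 79
j=4: r + 3k = 110.702857… → ⌈·⌉ = 111
j=5: r + 4k = 142.417142… → ⌈·⌉ = 143
j=6: r + 5k = 174.131428… → ⌈·⌉ = 175
j=7: r + 6k = 205.845714… → ⌈·⌉ = 206
j=8: r + 7k = 237.56 → ⌈·⌉ = 238
j=9: r + 8k = 269.274285… → ⌈·⌉ = 270
j=10: r + 9k = 300.988571… → ⌈·⌉ = 301
j=11: r + 10k = 332.702857… → ⌈·⌉ = 333
j=12: r + 11k = 364.417142… → ⌈·⌉ = 365
j=13: r + 12k = 396.131428… → ⌈·⌉ = 397
j=14: r + 13k = 427.845714… → ⌈·⌉ = 428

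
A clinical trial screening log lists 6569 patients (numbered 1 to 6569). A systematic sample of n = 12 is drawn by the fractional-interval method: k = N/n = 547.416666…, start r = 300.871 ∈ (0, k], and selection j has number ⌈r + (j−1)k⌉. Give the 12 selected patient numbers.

301, 849, 1396, 1944, 2491, 3038, 3586, 4133, 4681, 5228, 5776, 6323

j=1: r + 0k = 300.871 → ⌈·⌉ = 301
j=2: r + 1k = 848.287666… → ⌈·⌉ = 849
j=3: r + 2k = 1395.704333… → ⌈·⌉ = 1396
j=4: r + 3k = 1943.121 → ⌈·⌉ = 1944
j=5: r + 4k = 2490.537666… → ⌈·⌉ = 2491
j=6: r + 5k = 3037.954333… → ⌈·⌉ = 3038
j=7: r + 6k = 3585.371 → ⌈·⌉ = 3586
j=8: r + 7k = 4132.787666… → ⌈·⌉ = 4133
j=9: r + 8k = 4680.204333… → ⌈·⌉ = 4681
j=10: r + 9k = 5227.621 → ⌈·⌉ = 5228
j=11: r + 10k = 5775.037666… → ⌈·⌉ = 5776
j=12: r + 11k = 6322.454333… → ⌈·⌉ = 6323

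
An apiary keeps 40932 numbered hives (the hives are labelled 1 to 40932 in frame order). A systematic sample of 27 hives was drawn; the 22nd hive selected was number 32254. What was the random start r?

k = 40932/27 = 1516
r = 32254 − (22−1)×1516 = 32254 − 31836 = 418

418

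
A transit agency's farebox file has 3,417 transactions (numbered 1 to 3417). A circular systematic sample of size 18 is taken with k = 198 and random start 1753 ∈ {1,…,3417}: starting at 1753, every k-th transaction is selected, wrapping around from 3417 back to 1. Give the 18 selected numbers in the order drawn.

1753, 1951, 2149, 2347, 2545, 2743, 2941, 3139, 3337, 118, 316, 514, 712, 910, 1108, 1306, 1504, 1702

Selection 1: 1753
Selection 2: 1753 + 198 = 1951
Selection 3: 1951 + 198 = 2149
Selection 4: 2149 + 198 = 2347
Selection 5: 2347 + 198 = 2545
Selection 6: 2545 + 198 = 2743
Selection 7: 2743 + 198 = 2941
Selection 8: 2941 + 198 = 3139
Selection 9: 3139 + 198 = 3337
Selection 10: 3337 + 198 = 3535 → 3535 − 3417 = 118
Selection 11: 118 + 198 = 316
Selection 12: 316 + 198 = 514
Selection 13: 514 + 198 = 712
Selection 14: 712 + 198 = 910
Selection 15: 910 + 198 = 1108
Selection 16: 1108 + 198 = 1306
Selection 17: 1306 + 198 = 1504
Selection 18: 1504 + 198 = 1702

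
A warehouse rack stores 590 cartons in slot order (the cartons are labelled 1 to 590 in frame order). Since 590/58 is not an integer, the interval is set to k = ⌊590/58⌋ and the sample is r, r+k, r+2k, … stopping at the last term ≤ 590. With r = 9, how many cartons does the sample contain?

59

k = ⌊590/58⌋ = 10
Achieved size = ⌊(590 − 9)/10⌋ + 1 = ⌊581/10⌋ + 1 = 58 + 1 = 59
(last selection: 9 + 58×10 = 589 ≤ 590; next would be 599 > 590)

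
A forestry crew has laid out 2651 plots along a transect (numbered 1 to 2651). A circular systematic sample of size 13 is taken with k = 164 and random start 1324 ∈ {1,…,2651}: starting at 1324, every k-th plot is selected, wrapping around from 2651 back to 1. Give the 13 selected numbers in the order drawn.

1324, 1488, 1652, 1816, 1980, 2144, 2308, 2472, 2636, 149, 313, 477, 641

Selection 1: 1324
Selection 2: 1324 + 164 = 1488
Selection 3: 1488 + 164 = 1652
Selection 4: 1652 + 164 = 1816
Selection 5: 1816 + 164 = 1980
Selection 6: 1980 + 164 = 2144
Selection 7: 2144 + 164 = 2308
Selection 8: 2308 + 164 = 2472
Selection 9: 2472 + 164 = 2636
Selection 10: 2636 + 164 = 2800 → 2800 − 2651 = 149
Selection 11: 149 + 164 = 313
Selection 12: 313 + 164 = 477
Selection 13: 477 + 164 = 641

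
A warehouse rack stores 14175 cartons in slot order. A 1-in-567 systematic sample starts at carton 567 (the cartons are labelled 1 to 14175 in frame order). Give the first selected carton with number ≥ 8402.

8505

k = 567
Steps past start: ⌈(8402 − 567)/567⌉ = ⌈7835/567⌉ = 14
Selected carton: 567 + 14×567 = 8505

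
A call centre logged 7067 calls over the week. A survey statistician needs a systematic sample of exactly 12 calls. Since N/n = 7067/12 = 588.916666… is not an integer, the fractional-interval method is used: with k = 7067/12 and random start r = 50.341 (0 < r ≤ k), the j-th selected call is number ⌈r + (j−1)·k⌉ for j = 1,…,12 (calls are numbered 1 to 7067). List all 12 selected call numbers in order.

j=1: r + 0k = 50.341 → ⌈·⌉ = 51
j=2: r + 1k = 639.257666… → ⌈·⌉ = 640
j=3: r + 2k = 1228.174333… → ⌈·⌉ = 1229
j=4: r + 3k = 1817.091 → ⌈·⌉ = 1818
j=5: r + 4k = 2406.007666… → ⌈·⌉ = 2407
j=6: r + 5k = 2994.924333… → ⌈·⌉ = 2995
j=7: r + 6k = 3583.841 → ⌈·⌉ = 3584
j=8: r + 7k = 4172.757666… → ⌈·⌉ = 4173
j=9: r + 8k = 4761.674333… → ⌈·⌉ = 4762
j=10: r + 9k = 5350.591 → ⌈·⌉ = 5351
j=11: r + 10k = 5939.507666… → ⌈·⌉ = 5940
j=12: r + 11k = 6528.424333… → ⌈·⌉ = 6529

51, 640, 1229, 1818, 2407, 2995, 3584, 4173, 4762, 5351, 5940, 6529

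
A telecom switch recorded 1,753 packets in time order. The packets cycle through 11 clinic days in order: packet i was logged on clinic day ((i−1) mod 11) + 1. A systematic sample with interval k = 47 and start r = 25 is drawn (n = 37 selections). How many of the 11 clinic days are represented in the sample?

11

Consecutive selections differ by k = 47, so their clinic day numbers differ by 47 mod 11 = 3.
gcd(47, 11) = 1, so the sample visits 11/1 = 11 distinct residues mod 11.
Start 25 is clinic day 3; the clinic days hit are 1, 2, 3, 4, 5, 6, 7, 8, 9, 10, 11.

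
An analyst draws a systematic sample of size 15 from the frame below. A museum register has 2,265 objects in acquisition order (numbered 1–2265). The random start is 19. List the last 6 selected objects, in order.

1378, 1529, 1680, 1831, 1982, 2133

k = N/n = 2265/15 = 151
10th selection = 19 + 9×151 = 1378
11th: 1378 + 151 = 1529
12th: 1529 + 151 = 1680
13th: 1680 + 151 = 1831
14th: 1831 + 151 = 1982
15th: 1982 + 151 = 2133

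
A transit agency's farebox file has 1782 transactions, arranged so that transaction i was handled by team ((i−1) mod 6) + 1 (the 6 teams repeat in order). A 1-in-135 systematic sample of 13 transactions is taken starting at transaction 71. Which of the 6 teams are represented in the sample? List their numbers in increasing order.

2, 5

Consecutive selections differ by k = 135, so their team numbers differ by 135 mod 6 = 3.
gcd(135, 6) = 3, so the sample visits 6/3 = 2 distinct residues mod 6.
Start 71 is team 5; the teams hit are 2, 5.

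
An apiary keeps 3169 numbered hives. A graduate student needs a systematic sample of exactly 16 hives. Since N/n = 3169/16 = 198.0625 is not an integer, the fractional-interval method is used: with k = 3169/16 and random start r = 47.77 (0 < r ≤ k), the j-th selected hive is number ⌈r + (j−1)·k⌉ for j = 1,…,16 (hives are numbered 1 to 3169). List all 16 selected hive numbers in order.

48, 246, 444, 642, 841, 1039, 1237, 1435, 1633, 1831, 2029, 2227, 2425, 2623, 2821, 3019

j=1: r + 0k = 47.77 → ⌈·⌉ = 48
j=2: r + 1k = 245.8325 → ⌈·⌉ = 246
j=3: r + 2k = 443.895 → ⌈·⌉ = 444
j=4: r + 3k = 641.9575 → ⌈·⌉ = 642
j=5: r + 4k = 840.02 → ⌈·⌉ = 841
j=6: r + 5k = 1038.0825 → ⌈·⌉ = 1039
j=7: r + 6k = 1236.145 → ⌈·⌉ = 1237
j=8: r + 7k = 1434.2075 → ⌈·⌉ = 1435
j=9: r + 8k = 1632.27 → ⌈·⌉ = 1633
j=10: r + 9k = 1830.3325 → ⌈·⌉ = 1831
j=11: r + 10k = 2028.395 → ⌈·⌉ = 2029
j=12: r + 11k = 2226.4575 → ⌈·⌉ = 2227
j=13: r + 12k = 2424.52 → ⌈·⌉ = 2425
j=14: r + 13k = 2622.5825 → ⌈·⌉ = 2623
j=15: r + 14k = 2820.645 → ⌈·⌉ = 2821
j=16: r + 15k = 3018.7075 → ⌈·⌉ = 3019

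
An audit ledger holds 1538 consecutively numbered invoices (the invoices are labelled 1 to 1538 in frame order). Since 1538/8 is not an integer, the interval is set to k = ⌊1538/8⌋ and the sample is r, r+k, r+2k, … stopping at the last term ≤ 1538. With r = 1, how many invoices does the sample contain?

9

k = ⌊1538/8⌋ = 192
Achieved size = ⌊(1538 − 1)/192⌋ + 1 = ⌊1537/192⌋ + 1 = 8 + 1 = 9
(last selection: 1 + 8×192 = 1537 ≤ 1538; next would be 1729 > 1538)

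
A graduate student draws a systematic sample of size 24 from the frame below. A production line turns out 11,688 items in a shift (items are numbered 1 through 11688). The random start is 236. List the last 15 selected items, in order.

k = N/n = 11688/24 = 487
10th selection = 236 + 9×487 = 4619
11th: 4619 + 487 = 5106
12th: 5106 + 487 = 5593
13th: 5593 + 487 = 6080
14th: 6080 + 487 = 6567
15th: 6567 + 487 = 7054
16th: 7054 + 487 = 7541
17th: 7541 + 487 = 8028
18th: 8028 + 487 = 8515
19th: 8515 + 487 = 9002
20th: 9002 + 487 = 9489
21st: 9489 + 487 = 9976
22nd: 9976 + 487 = 10463
23rd: 10463 + 487 = 10950
24th: 10950 + 487 = 11437

4619, 5106, 5593, 6080, 6567, 7054, 7541, 8028, 8515, 9002, 9489, 9976, 10463, 10950, 11437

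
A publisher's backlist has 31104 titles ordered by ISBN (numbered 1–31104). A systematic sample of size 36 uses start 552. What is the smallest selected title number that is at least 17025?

17832

k = 31104/36 = 864
Steps past start: ⌈(17025 − 552)/864⌉ = ⌈16473/864⌉ = 20
Selected title: 552 + 20×864 = 17832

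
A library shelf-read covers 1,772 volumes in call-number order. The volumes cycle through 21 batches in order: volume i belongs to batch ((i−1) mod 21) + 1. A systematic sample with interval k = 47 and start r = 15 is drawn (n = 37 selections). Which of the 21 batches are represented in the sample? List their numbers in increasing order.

Consecutive selections differ by k = 47, so their batch numbers differ by 47 mod 21 = 5.
gcd(47, 21) = 1, so the sample visits 21/1 = 21 distinct residues mod 21.
Start 15 is batch 15; the batches hit are 1, 2, 3, 4, 5, 6, 7, 8, 9, 10, 11, 12, 13, 14, 15, 16, 17, 18, 19, 20, 21.

1, 2, 3, 4, 5, 6, 7, 8, 9, 10, 11, 12, 13, 14, 15, 16, 17, 18, 19, 20, 21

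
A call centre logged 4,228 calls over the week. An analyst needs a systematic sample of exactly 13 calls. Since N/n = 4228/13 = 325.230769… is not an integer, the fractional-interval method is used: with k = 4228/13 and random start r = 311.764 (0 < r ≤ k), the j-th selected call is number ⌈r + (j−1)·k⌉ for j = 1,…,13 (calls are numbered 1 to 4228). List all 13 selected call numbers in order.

312, 637, 963, 1288, 1613, 1938, 2264, 2589, 2914, 3239, 3565, 3890, 4215

j=1: r + 0k = 311.764 → ⌈·⌉ = 312
j=2: r + 1k = 636.994769… → ⌈·⌉ = 637
j=3: r + 2k = 962.225538… → ⌈·⌉ = 963
j=4: r + 3k = 1287.456307… → ⌈·⌉ = 1288
j=5: r + 4k = 1612.687076… → ⌈·⌉ = 1613
j=6: r + 5k = 1937.917846… → ⌈·⌉ = 1938
j=7: r + 6k = 2263.148615… → ⌈·⌉ = 2264
j=8: r + 7k = 2588.379384… → ⌈·⌉ = 2589
j=9: r + 8k = 2913.610153… → ⌈·⌉ = 2914
j=10: r + 9k = 3238.840923… → ⌈·⌉ = 3239
j=11: r + 10k = 3564.071692… → ⌈·⌉ = 3565
j=12: r + 11k = 3889.302461… → ⌈·⌉ = 3890
j=13: r + 12k = 4214.533230… → ⌈·⌉ = 4215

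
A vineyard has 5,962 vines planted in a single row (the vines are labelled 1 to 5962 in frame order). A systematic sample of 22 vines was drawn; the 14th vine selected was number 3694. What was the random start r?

k = 5962/22 = 271
r = 3694 − (14−1)×271 = 3694 − 3523 = 171

171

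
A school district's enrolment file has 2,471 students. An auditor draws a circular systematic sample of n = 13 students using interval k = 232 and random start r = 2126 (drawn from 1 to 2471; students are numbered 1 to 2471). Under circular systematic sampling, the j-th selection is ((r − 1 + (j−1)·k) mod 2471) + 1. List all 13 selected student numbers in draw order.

Selection 1: 2126
Selection 2: 2126 + 232 = 2358
Selection 3: 2358 + 232 = 2590 → 2590 − 2471 = 119
Selection 4: 119 + 232 = 351
Selection 5: 351 + 232 = 583
Selection 6: 583 + 232 = 815
Selection 7: 815 + 232 = 1047
Selection 8: 1047 + 232 = 1279
Selection 9: 1279 + 232 = 1511
Selection 10: 1511 + 232 = 1743
Selection 11: 1743 + 232 = 1975
Selection 12: 1975 + 232 = 2207
Selection 13: 2207 + 232 = 2439

2126, 2358, 119, 351, 583, 815, 1047, 1279, 1511, 1743, 1975, 2207, 2439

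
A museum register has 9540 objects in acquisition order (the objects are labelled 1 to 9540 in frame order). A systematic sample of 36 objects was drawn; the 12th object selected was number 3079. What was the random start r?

k = 9540/36 = 265
r = 3079 − (12−1)×265 = 3079 − 2915 = 164

164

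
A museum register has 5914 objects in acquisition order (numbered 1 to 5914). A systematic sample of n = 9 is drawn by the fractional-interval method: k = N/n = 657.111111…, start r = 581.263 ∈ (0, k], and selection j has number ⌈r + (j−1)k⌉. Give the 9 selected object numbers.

582, 1239, 1896, 2553, 3210, 3867, 4524, 5182, 5839

j=1: r + 0k = 581.263 → ⌈·⌉ = 582
j=2: r + 1k = 1238.374111… → ⌈·⌉ = 1239
j=3: r + 2k = 1895.485222… → ⌈·⌉ = 1896
j=4: r + 3k = 2552.596333… → ⌈·⌉ = 2553
j=5: r + 4k = 3209.707444… → ⌈·⌉ = 3210
j=6: r + 5k = 3866.818555… → ⌈·⌉ = 3867
j=7: r + 6k = 4523.929666… → ⌈·⌉ = 4524
j=8: r + 7k = 5181.040777… → ⌈·⌉ = 5182
j=9: r + 8k = 5838.151888… → ⌈·⌉ = 5839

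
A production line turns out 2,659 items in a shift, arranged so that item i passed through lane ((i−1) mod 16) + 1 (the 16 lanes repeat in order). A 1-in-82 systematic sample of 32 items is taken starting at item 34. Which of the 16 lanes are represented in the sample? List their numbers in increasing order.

2, 4, 6, 8, 10, 12, 14, 16

Consecutive selections differ by k = 82, so their lane numbers differ by 82 mod 16 = 2.
gcd(82, 16) = 2, so the sample visits 16/2 = 8 distinct residues mod 16.
Start 34 is lane 2; the lanes hit are 2, 4, 6, 8, 10, 12, 14, 16.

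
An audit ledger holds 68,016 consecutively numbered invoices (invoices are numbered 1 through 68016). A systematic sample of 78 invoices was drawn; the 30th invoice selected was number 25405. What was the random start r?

117

k = 68016/78 = 872
r = 25405 − (30−1)×872 = 25405 − 25288 = 117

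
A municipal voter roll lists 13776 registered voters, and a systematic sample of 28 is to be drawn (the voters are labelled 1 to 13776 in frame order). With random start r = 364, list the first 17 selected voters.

k = N/n = 13776/28 = 492
voter 1: 364
voter 2: 364 + 492 = 856
voter 3: 856 + 492 = 1348
voter 4: 1348 + 492 = 1840
voter 5: 1840 + 492 = 2332
voter 6: 2332 + 492 = 2824
voter 7: 2824 + 492 = 3316
voter 8: 3316 + 492 = 3808
voter 9: 3808 + 492 = 4300
voter 10: 4300 + 492 = 4792
voter 11: 4792 + 492 = 5284
voter 12: 5284 + 492 = 5776
voter 13: 5776 + 492 = 6268
voter 14: 6268 + 492 = 6760
voter 15: 6760 + 492 = 7252
voter 16: 7252 + 492 = 7744
voter 17: 7744 + 492 = 8236

364, 856, 1348, 1840, 2332, 2824, 3316, 3808, 4300, 4792, 5284, 5776, 6268, 6760, 7252, 7744, 8236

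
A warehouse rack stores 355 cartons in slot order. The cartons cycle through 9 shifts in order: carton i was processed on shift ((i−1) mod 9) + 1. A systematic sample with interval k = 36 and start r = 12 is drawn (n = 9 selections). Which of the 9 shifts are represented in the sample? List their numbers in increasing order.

Consecutive selections differ by k = 36, so their shift numbers differ by 36 mod 9 = 0.
gcd(36, 9) = 9, so the sample visits 9/9 = 1 distinct residues mod 9.
Start 12 is shift 3; the shifts hit are 3.

3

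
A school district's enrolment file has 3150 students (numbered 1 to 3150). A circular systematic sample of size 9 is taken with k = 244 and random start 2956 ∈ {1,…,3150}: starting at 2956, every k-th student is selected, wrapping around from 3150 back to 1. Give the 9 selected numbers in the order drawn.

2956, 50, 294, 538, 782, 1026, 1270, 1514, 1758

Selection 1: 2956
Selection 2: 2956 + 244 = 3200 → 3200 − 3150 = 50
Selection 3: 50 + 244 = 294
Selection 4: 294 + 244 = 538
Selection 5: 538 + 244 = 782
Selection 6: 782 + 244 = 1026
Selection 7: 1026 + 244 = 1270
Selection 8: 1270 + 244 = 1514
Selection 9: 1514 + 244 = 1758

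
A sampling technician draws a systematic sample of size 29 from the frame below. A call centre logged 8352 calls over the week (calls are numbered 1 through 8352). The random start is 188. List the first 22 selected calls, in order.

k = N/n = 8352/29 = 288
call 1: 188
call 2: 188 + 288 = 476
call 3: 476 + 288 = 764
call 4: 764 + 288 = 1052
call 5: 1052 + 288 = 1340
call 6: 1340 + 288 = 1628
call 7: 1628 + 288 = 1916
call 8: 1916 + 288 = 2204
call 9: 2204 + 288 = 2492
call 10: 2492 + 288 = 2780
call 11: 2780 + 288 = 3068
call 12: 3068 + 288 = 3356
call 13: 3356 + 288 = 3644
call 14: 3644 + 288 = 3932
call 15: 3932 + 288 = 4220
call 16: 4220 + 288 = 4508
call 17: 4508 + 288 = 4796
call 18: 4796 + 288 = 5084
call 19: 5084 + 288 = 5372
call 20: 5372 + 288 = 5660
call 21: 5660 + 288 = 5948
call 22: 5948 + 288 = 6236

188, 476, 764, 1052, 1340, 1628, 1916, 2204, 2492, 2780, 3068, 3356, 3644, 3932, 4220, 4508, 4796, 5084, 5372, 5660, 5948, 6236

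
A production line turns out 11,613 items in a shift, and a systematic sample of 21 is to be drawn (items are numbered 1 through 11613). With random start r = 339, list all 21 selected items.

339, 892, 1445, 1998, 2551, 3104, 3657, 4210, 4763, 5316, 5869, 6422, 6975, 7528, 8081, 8634, 9187, 9740, 10293, 10846, 11399

k = N/n = 11613/21 = 553
item 1: 339
item 2: 339 + 553 = 892
item 3: 892 + 553 = 1445
item 4: 1445 + 553 = 1998
item 5: 1998 + 553 = 2551
item 6: 2551 + 553 = 3104
item 7: 3104 + 553 = 3657
item 8: 3657 + 553 = 4210
item 9: 4210 + 553 = 4763
item 10: 4763 + 553 = 5316
item 11: 5316 + 553 = 5869
item 12: 5869 + 553 = 6422
item 13: 6422 + 553 = 6975
item 14: 6975 + 553 = 7528
item 15: 7528 + 553 = 8081
item 16: 8081 + 553 = 8634
item 17: 8634 + 553 = 9187
item 18: 9187 + 553 = 9740
item 19: 9740 + 553 = 10293
item 20: 10293 + 553 = 10846
item 21: 10846 + 553 = 11399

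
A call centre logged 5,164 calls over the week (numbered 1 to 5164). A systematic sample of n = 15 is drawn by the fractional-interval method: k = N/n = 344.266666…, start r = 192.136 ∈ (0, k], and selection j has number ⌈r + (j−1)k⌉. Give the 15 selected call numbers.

193, 537, 881, 1225, 1570, 1914, 2258, 2603, 2947, 3291, 3635, 3980, 4324, 4668, 5012

j=1: r + 0k = 192.136 → ⌈·⌉ = 193
j=2: r + 1k = 536.402666… → ⌈·⌉ = 537
j=3: r + 2k = 880.669333… → ⌈·⌉ = 881
j=4: r + 3k = 1224.936 → ⌈·⌉ = 1225
j=5: r + 4k = 1569.202666… → ⌈·⌉ = 1570
j=6: r + 5k = 1913.469333… → ⌈·⌉ = 1914
j=7: r + 6k = 2257.736 → ⌈·⌉ = 2258
j=8: r + 7k = 2602.002666… → ⌈·⌉ = 2603
j=9: r + 8k = 2946.269333… → ⌈·⌉ = 2947
j=10: r + 9k = 3290.536 → ⌈·⌉ = 3291
j=11: r + 10k = 3634.802666… → ⌈·⌉ = 3635
j=12: r + 11k = 3979.069333… → ⌈·⌉ = 3980
j=13: r + 12k = 4323.336 → ⌈·⌉ = 4324
j=14: r + 13k = 4667.602666… → ⌈·⌉ = 4668
j=15: r + 14k = 5011.869333… → ⌈·⌉ = 5012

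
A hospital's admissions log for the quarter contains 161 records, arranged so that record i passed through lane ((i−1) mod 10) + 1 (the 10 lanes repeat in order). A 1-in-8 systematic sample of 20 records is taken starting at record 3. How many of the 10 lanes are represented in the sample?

5

Consecutive selections differ by k = 8, so their lane numbers differ by 8 mod 10 = 8.
gcd(8, 10) = 2, so the sample visits 10/2 = 5 distinct residues mod 10.
Start 3 is lane 3; the lanes hit are 1, 3, 5, 7, 9.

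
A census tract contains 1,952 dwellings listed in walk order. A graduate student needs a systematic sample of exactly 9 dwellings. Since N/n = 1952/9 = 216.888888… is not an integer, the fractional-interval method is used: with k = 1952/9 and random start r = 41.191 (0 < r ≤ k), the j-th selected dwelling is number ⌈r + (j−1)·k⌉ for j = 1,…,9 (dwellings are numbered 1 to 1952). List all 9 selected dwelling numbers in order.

j=1: r + 0k = 41.191 → ⌈·⌉ = 42
j=2: r + 1k = 258.079888… → ⌈·⌉ = 259
j=3: r + 2k = 474.968777… → ⌈·⌉ = 475
j=4: r + 3k = 691.857666… → ⌈·⌉ = 692
j=5: r + 4k = 908.746555… → ⌈·⌉ = 909
j=6: r + 5k = 1125.635444… → ⌈·⌉ = 1126
j=7: r + 6k = 1342.524333… → ⌈·⌉ = 1343
j=8: r + 7k = 1559.413222… → ⌈·⌉ = 1560
j=9: r + 8k = 1776.302111… → ⌈·⌉ = 1777

42, 259, 475, 692, 909, 1126, 1343, 1560, 1777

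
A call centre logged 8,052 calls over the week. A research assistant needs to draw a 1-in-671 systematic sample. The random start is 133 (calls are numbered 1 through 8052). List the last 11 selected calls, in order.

804, 1475, 2146, 2817, 3488, 4159, 4830, 5501, 6172, 6843, 7514

2nd selection = 133 + 1×671 = 804
3rd: 804 + 671 = 1475
4th: 1475 + 671 = 2146
5th: 2146 + 671 = 2817
6th: 2817 + 671 = 3488
7th: 3488 + 671 = 4159
8th: 4159 + 671 = 4830
9th: 4830 + 671 = 5501
10th: 5501 + 671 = 6172
11th: 6172 + 671 = 6843
12th: 6843 + 671 = 7514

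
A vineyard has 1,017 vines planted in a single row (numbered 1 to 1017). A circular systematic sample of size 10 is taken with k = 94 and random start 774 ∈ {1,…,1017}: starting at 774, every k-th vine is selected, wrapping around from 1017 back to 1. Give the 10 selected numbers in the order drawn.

774, 868, 962, 39, 133, 227, 321, 415, 509, 603

Selection 1: 774
Selection 2: 774 + 94 = 868
Selection 3: 868 + 94 = 962
Selection 4: 962 + 94 = 1056 → 1056 − 1017 = 39
Selection 5: 39 + 94 = 133
Selection 6: 133 + 94 = 227
Selection 7: 227 + 94 = 321
Selection 8: 321 + 94 = 415
Selection 9: 415 + 94 = 509
Selection 10: 509 + 94 = 603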